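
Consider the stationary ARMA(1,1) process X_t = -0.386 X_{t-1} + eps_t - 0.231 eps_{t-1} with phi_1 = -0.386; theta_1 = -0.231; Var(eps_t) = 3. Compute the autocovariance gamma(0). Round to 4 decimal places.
\gamma(0) = 4.3420

Multiply the model equation by X_{t-k} and take expectations. With theta_0 = psi_0 = 1 and psi_j the MA(infinity) weights, this gives
  gamma(k) - sum_i phi_i gamma(k-i) = c_k,
  c_k = sigma^2 * sum_{j=k..q} theta_j psi_{j-k}   (c_k = 0 for k > q),
using gamma(-m) = gamma(m).
psi-weights needed (psi_j = theta_j + sum_i phi_i psi_{j-i}):
  psi_1 = theta_1 + phi_1 = -0.231 + (-0.386) = -0.617
Right-hand sides:
  c_0 = sigma^2 (1 + theta_1 psi_1) = 3 * (1 + (-0.231)(-0.617)) = 3 * 1.142527 = 3.427581
  c_1 = sigma^2 theta_1 = 3 * (-0.231) = -0.693
  c_2 = 0
Equations for k = 0 and k = 1 (AR order 1):
  gamma(0) = phi_1 gamma(1) + c_0
  gamma(1) = phi_1 gamma(0) + c_1
Substituting the second into the first: gamma(0) (1 - phi_1^2) = c_0 + phi_1 c_1, so
  gamma(0) = (c_0 + phi_1 c_1) / (1 - phi_1^2) = (3.427581 + (-0.386)(-0.693)) / (1 - (-0.386)^2) = 3.695079 / 0.851004 = 4.342023.
Therefore gamma(0) = 4.3420 (to 4 decimal places).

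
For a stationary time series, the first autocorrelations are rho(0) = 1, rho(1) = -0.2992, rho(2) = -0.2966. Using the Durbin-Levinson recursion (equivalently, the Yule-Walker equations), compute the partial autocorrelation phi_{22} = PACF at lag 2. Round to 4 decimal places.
\phi_{22} = -0.4241

The PACF at lag k is phi_{kk}, the last component of the solution
to the Yule-Walker system G_k phi = r_k where
  (G_k)_{ij} = rho(|i - j|), (r_k)_i = rho(i), i,j = 1..k.
Equivalently, Durbin-Levinson gives phi_{kk} iteratively:
  phi_{11} = rho(1)
  phi_{kk} = [rho(k) - sum_{j=1..k-1} phi_{k-1,j} rho(k-j)]
            / [1 - sum_{j=1..k-1} phi_{k-1,j} rho(j)],
  phi_{k,j} = phi_{k-1,j} - phi_{kk} phi_{k-1,k-j},  j = 1..k-1.
Step k = 1:
  phi_11 = rho(1) = -0.2992.
Step k = 2:
  phi_22 = [rho(2) - phi_11 rho(1)] / [1 - phi_11 rho(1)] = [-0.2966 - (-0.2992)(-0.2992)] / [1 - (-0.2992)(-0.2992)]
         = -0.38612064 / 0.91047936 = -0.4241.
Therefore phi_{22} = -0.4241.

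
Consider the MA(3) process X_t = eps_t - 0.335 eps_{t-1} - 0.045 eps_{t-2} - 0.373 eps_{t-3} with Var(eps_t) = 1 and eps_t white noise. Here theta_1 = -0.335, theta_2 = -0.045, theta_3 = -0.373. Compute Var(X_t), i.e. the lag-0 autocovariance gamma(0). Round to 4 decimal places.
\gamma(0) = 1.2534

For an MA(q) process X_t = eps_t + sum_i theta_i eps_{t-i} with
Var(eps_t) = sigma^2, the variance is
  gamma(0) = sigma^2 * (1 + sum_i theta_i^2).
  sum_i theta_i^2 = (-0.335)^2 + (-0.045)^2 + (-0.373)^2 = 0.112225 + 0.002025 + 0.139129 = 0.253379.
  gamma(0) = 1 * (1 + 0.253379) = 1 * 1.253379 = 1.253379, which rounds to 1.2534.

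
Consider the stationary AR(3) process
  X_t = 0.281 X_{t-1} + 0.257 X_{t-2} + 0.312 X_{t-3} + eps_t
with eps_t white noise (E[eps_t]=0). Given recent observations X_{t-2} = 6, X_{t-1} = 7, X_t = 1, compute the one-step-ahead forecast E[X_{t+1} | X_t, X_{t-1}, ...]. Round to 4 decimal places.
E[X_{t+1} \mid \mathcal F_t] = 3.9520

For an AR(p) model X_t = c + sum_i phi_i X_{t-i} + eps_t, the
one-step-ahead conditional mean is
  E[X_{t+1} | X_t, ...] = c + sum_i phi_i X_{t+1-i}.
Substitute known values:
  E[X_{t+1} | ...] = (0.281) * (1) + (0.257) * (7) + (0.312) * (6)
                   = 3.9520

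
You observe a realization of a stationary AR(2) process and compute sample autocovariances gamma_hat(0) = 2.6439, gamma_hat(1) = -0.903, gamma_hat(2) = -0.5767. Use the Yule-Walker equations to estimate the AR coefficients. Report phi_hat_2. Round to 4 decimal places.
\hat\phi_{2} = -0.3790

The Yule-Walker equations for an AR(p) process read, in matrix form,
  Gamma_p phi = r_p,   with   (Gamma_p)_{ij} = gamma(|i - j|),
                       (r_p)_i = gamma(i),   i,j = 1..p.
Substitute the sample gammas (Toeplitz matrix and right-hand side of size 2):
  Gamma_p = [[2.6439, -0.903], [-0.903, 2.6439]]
  r_p     = [-0.903, -0.5767]
Written out:
  2.6439 phi_1 - 0.903 phi_2 = -0.903
  -0.903 phi_1 + 2.6439 phi_2 = -0.5767
Solve by Cramer's rule:
  det = gamma(0)^2 - gamma(1)^2 = (2.6439)^2 - (-0.903)^2 = 6.99020721 - 0.815409 = 6.17479821
  phi_hat_1 = [gamma(1) gamma(0) - gamma(1) gamma(2)] / det = [(-0.903)(2.6439) - (-0.903)(-0.5767)] / 6.17479821 = -2.9082018 / 6.17479821 = -0.471
  phi_hat_2 = [gamma(0) gamma(2) - gamma(1)^2] / det = [(2.6439)(-0.5767) - (-0.903)^2] / 6.17479821 = -2.34014613 / 6.17479821 = -0.379
So phi_hat = [-0.4710, -0.3790].
Therefore phi_hat_2 = -0.3790.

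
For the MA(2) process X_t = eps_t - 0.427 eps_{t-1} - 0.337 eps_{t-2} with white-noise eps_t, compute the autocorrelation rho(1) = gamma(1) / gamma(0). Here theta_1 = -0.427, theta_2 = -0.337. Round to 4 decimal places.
\rho(1) = -0.2185

For an MA(q) process with theta_0 = 1, the autocovariance is
  gamma(k) = sigma^2 * sum_{i=0..q-k} theta_i * theta_{i+k},
and rho(k) = gamma(k) / gamma(0). Sigma^2 cancels.
  numerator   = (1)*(-0.427) + (-0.427)*(-0.337) = -0.283101.
  denominator = (1)^2 + (-0.427)^2 + (-0.337)^2 = 1.295898.
  rho(1) = -0.283101 / 1.295898 = -0.2185.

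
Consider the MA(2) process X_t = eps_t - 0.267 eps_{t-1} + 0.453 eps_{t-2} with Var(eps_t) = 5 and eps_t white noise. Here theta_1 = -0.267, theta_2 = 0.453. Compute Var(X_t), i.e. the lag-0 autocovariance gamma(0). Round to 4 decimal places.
\gamma(0) = 6.3825

For an MA(q) process X_t = eps_t + sum_i theta_i eps_{t-i} with
Var(eps_t) = sigma^2, the variance is
  gamma(0) = sigma^2 * (1 + sum_i theta_i^2).
  sum_i theta_i^2 = (-0.267)^2 + (0.453)^2 = 0.071289 + 0.205209 = 0.276498.
  gamma(0) = 5 * (1 + 0.276498) = 5 * 1.276498 = 6.38249, which rounds to 6.3825.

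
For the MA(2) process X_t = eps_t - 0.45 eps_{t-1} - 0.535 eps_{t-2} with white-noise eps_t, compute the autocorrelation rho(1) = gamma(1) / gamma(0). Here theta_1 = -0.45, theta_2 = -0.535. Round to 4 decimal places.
\rho(1) = -0.1406

For an MA(q) process with theta_0 = 1, the autocovariance is
  gamma(k) = sigma^2 * sum_{i=0..q-k} theta_i * theta_{i+k},
and rho(k) = gamma(k) / gamma(0). Sigma^2 cancels.
  numerator   = (1)*(-0.45) + (-0.45)*(-0.535) = -0.20925.
  denominator = (1)^2 + (-0.45)^2 + (-0.535)^2 = 1.488725.
  rho(1) = -0.20925 / 1.488725 = -0.1406.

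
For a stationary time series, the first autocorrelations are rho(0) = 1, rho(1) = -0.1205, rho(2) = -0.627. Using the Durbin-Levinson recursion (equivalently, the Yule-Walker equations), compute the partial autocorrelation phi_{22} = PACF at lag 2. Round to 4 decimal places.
\phi_{22} = -0.6510

The PACF at lag k is phi_{kk}, the last component of the solution
to the Yule-Walker system G_k phi = r_k where
  (G_k)_{ij} = rho(|i - j|), (r_k)_i = rho(i), i,j = 1..k.
Equivalently, Durbin-Levinson gives phi_{kk} iteratively:
  phi_{11} = rho(1)
  phi_{kk} = [rho(k) - sum_{j=1..k-1} phi_{k-1,j} rho(k-j)]
            / [1 - sum_{j=1..k-1} phi_{k-1,j} rho(j)],
  phi_{k,j} = phi_{k-1,j} - phi_{kk} phi_{k-1,k-j},  j = 1..k-1.
Step k = 1:
  phi_11 = rho(1) = -0.1205.
Step k = 2:
  phi_22 = [rho(2) - phi_11 rho(1)] / [1 - phi_11 rho(1)] = [-0.627 - (-0.1205)(-0.1205)] / [1 - (-0.1205)(-0.1205)]
         = -0.64152025 / 0.98547975 = -0.651.
Therefore phi_{22} = -0.6510.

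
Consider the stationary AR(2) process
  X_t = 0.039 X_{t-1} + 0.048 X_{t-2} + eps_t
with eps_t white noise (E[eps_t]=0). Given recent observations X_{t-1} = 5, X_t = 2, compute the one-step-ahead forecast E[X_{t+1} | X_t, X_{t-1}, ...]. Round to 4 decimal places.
E[X_{t+1} \mid \mathcal F_t] = 0.3180

For an AR(p) model X_t = c + sum_i phi_i X_{t-i} + eps_t, the
one-step-ahead conditional mean is
  E[X_{t+1} | X_t, ...] = c + sum_i phi_i X_{t+1-i}.
Substitute known values:
  E[X_{t+1} | ...] = (0.039) * (2) + (0.048) * (5)
                   = 0.3180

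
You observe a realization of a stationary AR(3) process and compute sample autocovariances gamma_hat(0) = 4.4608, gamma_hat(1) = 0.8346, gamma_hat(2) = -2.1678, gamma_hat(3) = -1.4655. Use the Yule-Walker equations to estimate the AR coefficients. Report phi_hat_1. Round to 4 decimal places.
\hat\phi_{1} = 0.2190

The Yule-Walker equations for an AR(p) process read, in matrix form,
  Gamma_p phi = r_p,   with   (Gamma_p)_{ij} = gamma(|i - j|),
                       (r_p)_i = gamma(i),   i,j = 1..p.
Substitute the sample gammas (Toeplitz matrix and right-hand side of size 3):
  Gamma_p = [[4.4608, 0.8346, -2.1678], [0.8346, 4.4608, 0.8346], [-2.1678, 0.8346, 4.4608]]
  r_p     = [0.8346, -2.1678, -1.4655]
Written out (R1..R3):
  (R1) 4.4608 phi_1 + 0.8346 phi_2 - 2.1678 phi_3 = 0.8346
  (R2) 0.8346 phi_1 + 4.4608 phi_2 + 0.8346 phi_3 = -2.1678
  (R3) -2.1678 phi_1 + 0.8346 phi_2 + 4.4608 phi_3 = -1.4655
Gaussian elimination:
  R2 <- R2 - (0.8346/4.4608) R1 = R2 - (0.187096) R1:  4.304649 phi_2 + 1.240188 phi_3 = -2.323951
  R3 <- R3 - (-2.1678/4.4608) R1 = R3 - (-0.485967) R1:  1.240188 phi_2 + 3.407322 phi_3 = -1.059912
  R3 <- R3 - (1.240188/4.304649) R2 = R3 - (0.288104) R2:  3.050018 phi_3 = -0.390372
Back-substitution:
  phi_hat_3 = -0.390372 / 3.050018 = -0.12799
  phi_hat_2 = (-2.323951 - (1.240188)(-0.12799)) / 4.304649 = -0.502995
  phi_hat_1 = (0.8346 - (0.8346)(-0.502995) - (-2.1678)(-0.12799)) / 4.4608 = 0.219006
So phi_hat = [0.2190, -0.5030, -0.1280].
Therefore phi_hat_1 = 0.2190.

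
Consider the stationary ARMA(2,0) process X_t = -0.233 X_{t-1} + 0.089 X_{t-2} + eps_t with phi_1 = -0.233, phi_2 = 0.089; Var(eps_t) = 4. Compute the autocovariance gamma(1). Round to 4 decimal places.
\gamma(1) = -1.1034

Multiply the model equation by X_{t-k} and take expectations. With theta_0 = psi_0 = 1 and psi_j the MA(infinity) weights, this gives
  gamma(k) - sum_i phi_i gamma(k-i) = c_k,
  c_k = sigma^2 * sum_{j=k..q} theta_j psi_{j-k}   (c_k = 0 for k > q),
using gamma(-m) = gamma(m).
Pure AR (q = 0): c_0 = sigma^2 = 4, c_k = 0 for k >= 1.
Equations for k = 0, 1, 2 (AR order 2, c_2 = 0):
  (E0) gamma(0) = phi_1 gamma(1) + phi_2 gamma(2) + c_0
  (E1) gamma(1) = phi_1 gamma(0) + phi_2 gamma(1) + c_1
  (E2) gamma(2) = phi_1 gamma(1) + phi_2 gamma(0)
From (E1): gamma(1) = A gamma(0) + B with
  A = phi_1 / (1 - phi_2) = -0.233 / 0.911 = -0.255763,   B = c_1 / (1 - phi_2) = 0 / 0.911 = 0.
Insert (E2) into (E0): gamma(0) (1 - phi_2^2) = phi_1 (1 + phi_2) gamma(1) + c_0.
  phi_1 (1 + phi_2) = (-0.233)(1.089) = -0.253737,   1 - phi_2^2 = 0.992079.
Replace gamma(1) by A gamma(0) + B and collect gamma(0):
  gamma(0) [0.992079 - (-0.253737)(-0.255763)] = c_0 = 4
  gamma(0) * 0.927182 = 4
  gamma(0) = 4 / 0.927182 = 4.314145.
  gamma(1) = A gamma(0) = (-0.255763)(4.314145) = -1.103398.
Therefore gamma(1) = -1.1034 (to 4 decimal places).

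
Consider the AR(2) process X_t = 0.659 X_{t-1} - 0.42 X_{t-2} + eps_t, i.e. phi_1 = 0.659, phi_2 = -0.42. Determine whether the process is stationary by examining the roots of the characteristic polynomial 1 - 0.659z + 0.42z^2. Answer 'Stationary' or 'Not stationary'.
\text{Stationary}

The AR(p) characteristic polynomial is P(z) = 1 - 0.659z + 0.42z^2.
Stationarity requires all roots to lie outside the unit circle, i.e. |z| > 1 for every root.
Set 1 + (-0.659) z + (0.42) z^2 = 0, i.e. a z^2 + b z + c = 0 with a = 0.42, b = -0.659, c = 1.
Discriminant D = b^2 - 4ac = (-0.659)^2 - 4*(0.42)*1 = 0.434281 - (1.68) = -1.245719.
D < 0, so the roots are the complex-conjugate pair z = (-b +/- i sqrt(-D)) / (2a) = 0.7845 +/- 1.3287i.
For a conjugate pair |z|^2 = z * conj(z) = (product of roots) = c/a = 1/(0.42) = 2.380952, so |z| = sqrt(2.380952) = 1.543 for both roots.
Moduli of all roots: 1.5430, 1.5430.
All moduli strictly greater than 1? Yes.
Verdict: Stationary.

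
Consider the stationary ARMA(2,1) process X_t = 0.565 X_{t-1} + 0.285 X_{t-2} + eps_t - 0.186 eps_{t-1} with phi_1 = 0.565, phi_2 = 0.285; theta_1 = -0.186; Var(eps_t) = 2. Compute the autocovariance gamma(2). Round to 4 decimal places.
\gamma(2) = 2.8461

Multiply the model equation by X_{t-k} and take expectations. With theta_0 = psi_0 = 1 and psi_j the MA(infinity) weights, this gives
  gamma(k) - sum_i phi_i gamma(k-i) = c_k,
  c_k = sigma^2 * sum_{j=k..q} theta_j psi_{j-k}   (c_k = 0 for k > q),
using gamma(-m) = gamma(m).
psi-weights needed (psi_j = theta_j + sum_i phi_i psi_{j-i}):
  psi_1 = theta_1 + phi_1 = -0.186 + (0.565) = 0.379
Right-hand sides:
  c_0 = sigma^2 (1 + theta_1 psi_1) = 2 * (1 + (-0.186)(0.379)) = 2 * 0.929506 = 1.859012
  c_1 = sigma^2 theta_1 = 2 * (-0.186) = -0.372
  c_2 = 0
Equations for k = 0, 1, 2 (AR order 2, c_2 = 0):
  (E0) gamma(0) = phi_1 gamma(1) + phi_2 gamma(2) + c_0
  (E1) gamma(1) = phi_1 gamma(0) + phi_2 gamma(1) + c_1
  (E2) gamma(2) = phi_1 gamma(1) + phi_2 gamma(0)
From (E1): gamma(1) = A gamma(0) + B with
  A = phi_1 / (1 - phi_2) = 0.565 / 0.715 = 0.79021,   B = c_1 / (1 - phi_2) = -0.372 / 0.715 = -0.52028.
Insert (E2) into (E0): gamma(0) (1 - phi_2^2) = phi_1 (1 + phi_2) gamma(1) + c_0.
  phi_1 (1 + phi_2) = (0.565)(1.285) = 0.726025,   1 - phi_2^2 = 0.918775.
Replace gamma(1) by A gamma(0) + B and collect gamma(0):
  gamma(0) [0.918775 - (0.726025)(0.79021)] = (0.726025)(-0.52028) + 1.859012
  gamma(0) * 0.345063 = 1.481276
  gamma(0) = 1.481276 / 0.345063 = 4.29277.
  gamma(1) = A gamma(0) + B = (0.79021)(4.29277) + (-0.52028) = 2.871909.
  gamma(2) = phi_1 gamma(1) + phi_2 gamma(0) = (0.565)(2.871909) + (0.285)(4.29277) = 2.846068.
Therefore gamma(2) = 2.8461 (to 4 decimal places).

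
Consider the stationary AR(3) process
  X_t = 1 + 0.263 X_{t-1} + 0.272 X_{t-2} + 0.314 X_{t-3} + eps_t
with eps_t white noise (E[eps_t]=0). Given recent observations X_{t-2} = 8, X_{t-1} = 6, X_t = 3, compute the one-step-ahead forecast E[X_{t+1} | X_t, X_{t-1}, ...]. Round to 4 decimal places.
E[X_{t+1} \mid \mathcal F_t] = 5.9330

For an AR(p) model X_t = c + sum_i phi_i X_{t-i} + eps_t, the
one-step-ahead conditional mean is
  E[X_{t+1} | X_t, ...] = c + sum_i phi_i X_{t+1-i}.
Substitute known values:
  E[X_{t+1} | ...] = 1 + (0.263) * (3) + (0.272) * (6) + (0.314) * (8)
                   = 5.9330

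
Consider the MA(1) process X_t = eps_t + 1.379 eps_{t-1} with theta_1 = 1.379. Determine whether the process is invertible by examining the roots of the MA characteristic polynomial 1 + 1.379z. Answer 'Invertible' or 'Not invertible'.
\text{Not invertible}

The MA(q) characteristic polynomial is P(z) = 1 + 1.379z.
Invertibility requires all roots to lie outside the unit circle, i.e. |z| > 1 for every root.
This is linear in z: 1 + (1.379) z = 0  =>  z = -1/(1.379) = -0.725163,  |z| = 0.725163.
Moduli of all roots: 0.7252.
All moduli strictly greater than 1? No.
Verdict: Not invertible.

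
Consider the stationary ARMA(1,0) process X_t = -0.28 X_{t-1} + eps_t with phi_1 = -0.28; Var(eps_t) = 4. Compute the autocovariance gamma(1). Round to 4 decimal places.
\gamma(1) = -1.2153

Multiply the model equation by X_{t-k} and take expectations. With theta_0 = psi_0 = 1 and psi_j the MA(infinity) weights, this gives
  gamma(k) - sum_i phi_i gamma(k-i) = c_k,
  c_k = sigma^2 * sum_{j=k..q} theta_j psi_{j-k}   (c_k = 0 for k > q),
using gamma(-m) = gamma(m).
Pure AR (q = 0): c_0 = sigma^2 = 4, c_k = 0 for k >= 1.
Equations for k = 0 and k = 1 (AR order 1):
  gamma(0) = phi_1 gamma(1) + c_0
  gamma(1) = phi_1 gamma(0) + c_1
Substituting the second into the first: gamma(0) (1 - phi_1^2) = c_0 + phi_1 c_1, so
  gamma(0) = c_0 / (1 - phi_1^2) = 4 / (1 - (-0.28)^2) = 4 / 0.9216 = 4.340278.
  gamma(1) = phi_1 gamma(0) = (-0.28)(4.340278) = -1.215278.
Therefore gamma(1) = -1.2153 (to 4 decimal places).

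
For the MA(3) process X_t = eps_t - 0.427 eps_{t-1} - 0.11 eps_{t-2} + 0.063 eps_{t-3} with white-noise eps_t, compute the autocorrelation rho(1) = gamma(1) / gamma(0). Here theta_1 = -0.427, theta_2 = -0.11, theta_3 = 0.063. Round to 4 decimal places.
\rho(1) = -0.3229

For an MA(q) process with theta_0 = 1, the autocovariance is
  gamma(k) = sigma^2 * sum_{i=0..q-k} theta_i * theta_{i+k},
and rho(k) = gamma(k) / gamma(0). Sigma^2 cancels.
  numerator   = (1)*(-0.427) + (-0.427)*(-0.11) + (-0.11)*(0.063) = -0.38696.
  denominator = (1)^2 + (-0.427)^2 + (-0.11)^2 + (0.063)^2 = 1.198398.
  rho(1) = -0.38696 / 1.198398 = -0.3229.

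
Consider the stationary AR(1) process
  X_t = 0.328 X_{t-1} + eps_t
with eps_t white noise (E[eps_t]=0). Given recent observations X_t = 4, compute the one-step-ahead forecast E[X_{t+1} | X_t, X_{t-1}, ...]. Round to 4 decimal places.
E[X_{t+1} \mid \mathcal F_t] = 1.3120

For an AR(p) model X_t = c + sum_i phi_i X_{t-i} + eps_t, the
one-step-ahead conditional mean is
  E[X_{t+1} | X_t, ...] = c + sum_i phi_i X_{t+1-i}.
Substitute known values:
  E[X_{t+1} | ...] = (0.328) * (4)
                   = 1.3120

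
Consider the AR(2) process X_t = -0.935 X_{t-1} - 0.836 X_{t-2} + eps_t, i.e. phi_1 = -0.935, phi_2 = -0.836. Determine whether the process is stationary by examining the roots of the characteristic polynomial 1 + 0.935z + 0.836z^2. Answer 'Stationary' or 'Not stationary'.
\text{Stationary}

The AR(p) characteristic polynomial is P(z) = 1 + 0.935z + 0.836z^2.
Stationarity requires all roots to lie outside the unit circle, i.e. |z| > 1 for every root.
Set 1 + (0.935) z + (0.836) z^2 = 0, i.e. a z^2 + b z + c = 0 with a = 0.836, b = 0.935, c = 1.
Discriminant D = b^2 - 4ac = (0.935)^2 - 4*(0.836)*1 = 0.874225 - (3.344) = -2.469775.
D < 0, so the roots are the complex-conjugate pair z = (-b +/- i sqrt(-D)) / (2a) = -0.5592 +/- 0.9399i.
For a conjugate pair |z|^2 = z * conj(z) = (product of roots) = c/a = 1/(0.836) = 1.196172, so |z| = sqrt(1.196172) = 1.0937 for both roots.
Moduli of all roots: 1.0937, 1.0937.
All moduli strictly greater than 1? Yes.
Verdict: Stationary.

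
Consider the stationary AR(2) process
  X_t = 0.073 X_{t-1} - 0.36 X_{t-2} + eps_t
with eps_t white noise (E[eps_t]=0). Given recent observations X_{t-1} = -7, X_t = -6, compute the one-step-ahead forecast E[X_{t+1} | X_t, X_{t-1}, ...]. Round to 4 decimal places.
E[X_{t+1} \mid \mathcal F_t] = 2.0820

For an AR(p) model X_t = c + sum_i phi_i X_{t-i} + eps_t, the
one-step-ahead conditional mean is
  E[X_{t+1} | X_t, ...] = c + sum_i phi_i X_{t+1-i}.
Substitute known values:
  E[X_{t+1} | ...] = (0.073) * (-6) + (-0.36) * (-7)
                   = 2.0820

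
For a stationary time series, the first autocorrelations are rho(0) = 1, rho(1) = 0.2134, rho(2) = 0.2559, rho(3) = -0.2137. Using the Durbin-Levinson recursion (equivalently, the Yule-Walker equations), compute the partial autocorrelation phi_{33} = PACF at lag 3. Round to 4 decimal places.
\phi_{33} = -0.3340

The PACF at lag k is phi_{kk}, the last component of the solution
to the Yule-Walker system G_k phi = r_k where
  (G_k)_{ij} = rho(|i - j|), (r_k)_i = rho(i), i,j = 1..k.
Equivalently, Durbin-Levinson gives phi_{kk} iteratively:
  phi_{11} = rho(1)
  phi_{kk} = [rho(k) - sum_{j=1..k-1} phi_{k-1,j} rho(k-j)]
            / [1 - sum_{j=1..k-1} phi_{k-1,j} rho(j)],
  phi_{k,j} = phi_{k-1,j} - phi_{kk} phi_{k-1,k-j},  j = 1..k-1.
Step k = 1:
  phi_11 = rho(1) = 0.2134.
Step k = 2:
  phi_22 = [rho(2) - phi_11 rho(1)] / [1 - phi_11 rho(1)] = [0.2559 - (0.2134)(0.2134)] / [1 - (0.2134)(0.2134)]
         = 0.21036044 / 0.95446044 = 0.220397.
  Update: phi_21 = phi_11 - phi_22 phi_11 = 0.2134 - (0.220397)(0.2134) = 0.166367.
Step k = 3:
  phi_33 = [rho(3) - phi_21 rho(2) - phi_22 rho(1)] / [1 - phi_21 rho(1) - phi_22 rho(2)]
    numerator   = -0.2137 - (0.166367)(0.2559) - (0.220397)(0.2134) = -0.30330614
    denominator = 1 - (0.166367)(0.2134) - (0.220397)(0.2559) = 0.90809758
  phi_33 = -0.30330614 / 0.90809758 = -0.334.
Therefore phi_{33} = -0.3340.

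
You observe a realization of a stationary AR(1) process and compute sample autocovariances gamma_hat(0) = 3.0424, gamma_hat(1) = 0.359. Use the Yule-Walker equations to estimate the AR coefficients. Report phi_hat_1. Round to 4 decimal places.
\hat\phi_{1} = 0.1180

The Yule-Walker equations for an AR(p) process read, in matrix form,
  Gamma_p phi = r_p,   with   (Gamma_p)_{ij} = gamma(|i - j|),
                       (r_p)_i = gamma(i),   i,j = 1..p.
Substitute the sample gammas (Toeplitz matrix and right-hand side of size 1):
  Gamma_p = [[3.0424]]
  r_p     = [0.359]
With p = 1 this is the single equation gamma(0) phi_1 = gamma(1):
  phi_hat_1 = gamma(1) / gamma(0) = 0.359 / 3.0424 = 0.1180.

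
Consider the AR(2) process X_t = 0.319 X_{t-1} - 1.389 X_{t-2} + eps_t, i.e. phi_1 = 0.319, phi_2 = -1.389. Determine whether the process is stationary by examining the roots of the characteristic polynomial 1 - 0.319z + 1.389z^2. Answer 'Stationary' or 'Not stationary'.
\text{Not stationary}

The AR(p) characteristic polynomial is P(z) = 1 - 0.319z + 1.389z^2.
Stationarity requires all roots to lie outside the unit circle, i.e. |z| > 1 for every root.
Set 1 + (-0.319) z + (1.389) z^2 = 0, i.e. a z^2 + b z + c = 0 with a = 1.389, b = -0.319, c = 1.
Discriminant D = b^2 - 4ac = (-0.319)^2 - 4*(1.389)*1 = 0.101761 - (5.556) = -5.454239.
D < 0, so the roots are the complex-conjugate pair z = (-b +/- i sqrt(-D)) / (2a) = 0.1148 +/- 0.8407i.
For a conjugate pair |z|^2 = z * conj(z) = (product of roots) = c/a = 1/(1.389) = 0.719942, so |z| = sqrt(0.719942) = 0.8485 for both roots.
Moduli of all roots: 0.8485, 0.8485.
All moduli strictly greater than 1? No.
Verdict: Not stationary.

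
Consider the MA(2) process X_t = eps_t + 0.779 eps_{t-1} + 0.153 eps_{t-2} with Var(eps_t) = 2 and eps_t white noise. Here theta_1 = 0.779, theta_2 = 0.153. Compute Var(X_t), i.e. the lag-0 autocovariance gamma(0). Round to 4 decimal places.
\gamma(0) = 3.2605

For an MA(q) process X_t = eps_t + sum_i theta_i eps_{t-i} with
Var(eps_t) = sigma^2, the variance is
  gamma(0) = sigma^2 * (1 + sum_i theta_i^2).
  sum_i theta_i^2 = (0.779)^2 + (0.153)^2 = 0.606841 + 0.023409 = 0.63025.
  gamma(0) = 2 * (1 + 0.63025) = 2 * 1.63025 = 3.2605.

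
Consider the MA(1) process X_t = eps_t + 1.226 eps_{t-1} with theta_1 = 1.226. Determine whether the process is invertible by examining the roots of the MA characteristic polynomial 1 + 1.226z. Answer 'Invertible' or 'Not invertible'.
\text{Not invertible}

The MA(q) characteristic polynomial is P(z) = 1 + 1.226z.
Invertibility requires all roots to lie outside the unit circle, i.e. |z| > 1 for every root.
This is linear in z: 1 + (1.226) z = 0  =>  z = -1/(1.226) = -0.815661,  |z| = 0.815661.
Moduli of all roots: 0.8157.
All moduli strictly greater than 1? No.
Verdict: Not invertible.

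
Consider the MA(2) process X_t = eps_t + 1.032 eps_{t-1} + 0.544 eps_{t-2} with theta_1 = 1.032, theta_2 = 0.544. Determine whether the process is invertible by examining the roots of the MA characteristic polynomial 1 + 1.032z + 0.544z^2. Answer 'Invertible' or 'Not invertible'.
\text{Invertible}

The MA(q) characteristic polynomial is P(z) = 1 + 1.032z + 0.544z^2.
Invertibility requires all roots to lie outside the unit circle, i.e. |z| > 1 for every root.
Set 1 + (1.032) z + (0.544) z^2 = 0, i.e. a z^2 + b z + c = 0 with a = 0.544, b = 1.032, c = 1.
Discriminant D = b^2 - 4ac = (1.032)^2 - 4*(0.544)*1 = 1.065024 - (2.176) = -1.110976.
D < 0, so the roots are the complex-conjugate pair z = (-b +/- i sqrt(-D)) / (2a) = -0.9485 +/- 0.9688i.
For a conjugate pair |z|^2 = z * conj(z) = (product of roots) = c/a = 1/(0.544) = 1.838235, so |z| = sqrt(1.838235) = 1.3558 for both roots.
Moduli of all roots: 1.3558, 1.3558.
All moduli strictly greater than 1? Yes.
Verdict: Invertible.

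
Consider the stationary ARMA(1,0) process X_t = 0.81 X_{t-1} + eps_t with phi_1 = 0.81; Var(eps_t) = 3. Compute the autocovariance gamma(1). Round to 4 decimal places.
\gamma(1) = 7.0660

Multiply the model equation by X_{t-k} and take expectations. With theta_0 = psi_0 = 1 and psi_j the MA(infinity) weights, this gives
  gamma(k) - sum_i phi_i gamma(k-i) = c_k,
  c_k = sigma^2 * sum_{j=k..q} theta_j psi_{j-k}   (c_k = 0 for k > q),
using gamma(-m) = gamma(m).
Pure AR (q = 0): c_0 = sigma^2 = 3, c_k = 0 for k >= 1.
Equations for k = 0 and k = 1 (AR order 1):
  gamma(0) = phi_1 gamma(1) + c_0
  gamma(1) = phi_1 gamma(0) + c_1
Substituting the second into the first: gamma(0) (1 - phi_1^2) = c_0 + phi_1 c_1, so
  gamma(0) = c_0 / (1 - phi_1^2) = 3 / (1 - (0.81)^2) = 3 / 0.3439 = 8.723466.
  gamma(1) = phi_1 gamma(0) = (0.81)(8.723466) = 7.066008.
Therefore gamma(1) = 7.0660 (to 4 decimal places).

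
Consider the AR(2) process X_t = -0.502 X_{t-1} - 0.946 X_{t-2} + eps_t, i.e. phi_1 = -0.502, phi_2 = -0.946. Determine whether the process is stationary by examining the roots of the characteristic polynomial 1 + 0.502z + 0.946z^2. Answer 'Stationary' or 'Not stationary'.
\text{Stationary}

The AR(p) characteristic polynomial is P(z) = 1 + 0.502z + 0.946z^2.
Stationarity requires all roots to lie outside the unit circle, i.e. |z| > 1 for every root.
Set 1 + (0.502) z + (0.946) z^2 = 0, i.e. a z^2 + b z + c = 0 with a = 0.946, b = 0.502, c = 1.
Discriminant D = b^2 - 4ac = (0.502)^2 - 4*(0.946)*1 = 0.252004 - (3.784) = -3.531996.
D < 0, so the roots are the complex-conjugate pair z = (-b +/- i sqrt(-D)) / (2a) = -0.2653 +/- 0.9933i.
For a conjugate pair |z|^2 = z * conj(z) = (product of roots) = c/a = 1/(0.946) = 1.057082, so |z| = sqrt(1.057082) = 1.0281 for both roots.
Moduli of all roots: 1.0281, 1.0281.
All moduli strictly greater than 1? Yes.
Verdict: Stationary.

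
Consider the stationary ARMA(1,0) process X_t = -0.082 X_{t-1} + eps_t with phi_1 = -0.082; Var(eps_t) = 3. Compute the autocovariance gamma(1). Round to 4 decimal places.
\gamma(1) = -0.2477

Multiply the model equation by X_{t-k} and take expectations. With theta_0 = psi_0 = 1 and psi_j the MA(infinity) weights, this gives
  gamma(k) - sum_i phi_i gamma(k-i) = c_k,
  c_k = sigma^2 * sum_{j=k..q} theta_j psi_{j-k}   (c_k = 0 for k > q),
using gamma(-m) = gamma(m).
Pure AR (q = 0): c_0 = sigma^2 = 3, c_k = 0 for k >= 1.
Equations for k = 0 and k = 1 (AR order 1):
  gamma(0) = phi_1 gamma(1) + c_0
  gamma(1) = phi_1 gamma(0) + c_1
Substituting the second into the first: gamma(0) (1 - phi_1^2) = c_0 + phi_1 c_1, so
  gamma(0) = c_0 / (1 - phi_1^2) = 3 / (1 - (-0.082)^2) = 3 / 0.993276 = 3.020309.
  gamma(1) = phi_1 gamma(0) = (-0.082)(3.020309) = -0.247665.
Therefore gamma(1) = -0.2477 (to 4 decimal places).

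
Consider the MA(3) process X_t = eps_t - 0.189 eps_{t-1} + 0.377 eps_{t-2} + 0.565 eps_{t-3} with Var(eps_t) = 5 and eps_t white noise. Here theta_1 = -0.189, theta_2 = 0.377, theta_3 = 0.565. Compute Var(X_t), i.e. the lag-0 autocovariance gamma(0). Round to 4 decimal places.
\gamma(0) = 7.4854

For an MA(q) process X_t = eps_t + sum_i theta_i eps_{t-i} with
Var(eps_t) = sigma^2, the variance is
  gamma(0) = sigma^2 * (1 + sum_i theta_i^2).
  sum_i theta_i^2 = (-0.189)^2 + (0.377)^2 + (0.565)^2 = 0.035721 + 0.142129 + 0.319225 = 0.497075.
  gamma(0) = 5 * (1 + 0.497075) = 5 * 1.497075 = 7.485375, which rounds to 7.4854.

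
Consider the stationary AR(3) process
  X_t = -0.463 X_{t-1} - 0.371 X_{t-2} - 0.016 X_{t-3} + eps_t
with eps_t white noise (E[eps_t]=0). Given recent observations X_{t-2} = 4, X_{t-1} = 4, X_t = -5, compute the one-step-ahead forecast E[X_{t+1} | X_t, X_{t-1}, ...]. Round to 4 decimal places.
E[X_{t+1} \mid \mathcal F_t] = 0.7670

For an AR(p) model X_t = c + sum_i phi_i X_{t-i} + eps_t, the
one-step-ahead conditional mean is
  E[X_{t+1} | X_t, ...] = c + sum_i phi_i X_{t+1-i}.
Substitute known values:
  E[X_{t+1} | ...] = (-0.463) * (-5) + (-0.371) * (4) + (-0.016) * (4)
                   = 0.7670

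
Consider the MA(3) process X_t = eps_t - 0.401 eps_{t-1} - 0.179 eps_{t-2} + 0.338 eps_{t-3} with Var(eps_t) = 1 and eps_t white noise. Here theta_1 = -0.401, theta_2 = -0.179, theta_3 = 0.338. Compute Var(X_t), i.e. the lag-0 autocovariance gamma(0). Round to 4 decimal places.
\gamma(0) = 1.3071

For an MA(q) process X_t = eps_t + sum_i theta_i eps_{t-i} with
Var(eps_t) = sigma^2, the variance is
  gamma(0) = sigma^2 * (1 + sum_i theta_i^2).
  sum_i theta_i^2 = (-0.401)^2 + (-0.179)^2 + (0.338)^2 = 0.160801 + 0.032041 + 0.114244 = 0.307086.
  gamma(0) = 1 * (1 + 0.307086) = 1 * 1.307086 = 1.307086, which rounds to 1.3071.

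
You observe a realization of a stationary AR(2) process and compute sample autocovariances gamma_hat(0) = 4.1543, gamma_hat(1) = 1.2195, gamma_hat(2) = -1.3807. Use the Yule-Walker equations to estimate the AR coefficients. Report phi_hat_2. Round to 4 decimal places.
\hat\phi_{2} = -0.4580

The Yule-Walker equations for an AR(p) process read, in matrix form,
  Gamma_p phi = r_p,   with   (Gamma_p)_{ij} = gamma(|i - j|),
                       (r_p)_i = gamma(i),   i,j = 1..p.
Substitute the sample gammas (Toeplitz matrix and right-hand side of size 2):
  Gamma_p = [[4.1543, 1.2195], [1.2195, 4.1543]]
  r_p     = [1.2195, -1.3807]
Written out:
  4.1543 phi_1 + 1.2195 phi_2 = 1.2195
  1.2195 phi_1 + 4.1543 phi_2 = -1.3807
Solve by Cramer's rule:
  det = gamma(0)^2 - gamma(1)^2 = (4.1543)^2 - (1.2195)^2 = 17.25820849 - 1.48718025 = 15.77102824
  phi_hat_1 = [gamma(1) gamma(0) - gamma(1) gamma(2)] / det = [(1.2195)(4.1543) - (1.2195)(-1.3807)] / 15.77102824 = 6.7499325 / 15.77102824 = 0.428
  phi_hat_2 = [gamma(0) gamma(2) - gamma(1)^2] / det = [(4.1543)(-1.3807) - (1.2195)^2] / 15.77102824 = -7.22302226 / 15.77102824 = -0.458
So phi_hat = [0.4280, -0.4580].
Therefore phi_hat_2 = -0.4580.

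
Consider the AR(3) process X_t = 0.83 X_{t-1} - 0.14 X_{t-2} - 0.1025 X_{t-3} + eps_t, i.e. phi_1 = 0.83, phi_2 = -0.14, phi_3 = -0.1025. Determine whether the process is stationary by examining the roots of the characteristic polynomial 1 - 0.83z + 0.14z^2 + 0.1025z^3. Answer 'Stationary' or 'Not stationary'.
\text{Stationary}

The AR(p) characteristic polynomial is P(z) = 1 - 0.83z + 0.14z^2 + 0.1025z^3.
Stationarity requires all roots to lie outside the unit circle, i.e. |z| > 1 for every root.
Degree 3: look for a simple real root z0 first, then factor out (1 - z/z0) and solve the remaining quadratic.
Testing z0 = -4: P(-4) = 1 + (-0.83)(-4) + (0.14)(-4)^2 + (0.1025)(-4)^3
  = 1 + (3.32) + (2.24) + (-6.56) = 0.  So z_0 = -4 is a root, |z_0| = 4.
Divide out the factor (1 + 0.25 z) = (1 - z/z0) (since 1/z0 = -0.25):
  P(z) = (1 + 0.25 z)(1 + (-1.08) z + (0.41) z^2)
  [check: z-coef -1.08 - (-0.25) = -0.83; z^2-coef 0.41 - (-0.25)(-1.08) = 0.14; z^3-coef -(-0.25)(0.41) = 0.1025.]
Remaining roots from the quadratic factor 1 + (-1.08) z + (0.41) z^2:
  Set 1 + (-1.08) z + (0.41) z^2 = 0, i.e. a z^2 + b z + c = 0 with a = 0.41, b = -1.08, c = 1.
  Discriminant D = b^2 - 4ac = (-1.08)^2 - 4*(0.41)*1 = 1.1664 - (1.64) = -0.4736.
  D < 0, so the roots are the complex-conjugate pair z = (-b +/- i sqrt(-D)) / (2a) = 1.3171 +/- 0.8393i.
  For a conjugate pair |z|^2 = z * conj(z) = (product of roots) = c/a = 1/(0.41) = 2.439024, so |z| = sqrt(2.439024) = 1.5617 for both roots.
Moduli of all roots: 4.0000, 1.5617, 1.5617.
All moduli strictly greater than 1? Yes.
Verdict: Stationary.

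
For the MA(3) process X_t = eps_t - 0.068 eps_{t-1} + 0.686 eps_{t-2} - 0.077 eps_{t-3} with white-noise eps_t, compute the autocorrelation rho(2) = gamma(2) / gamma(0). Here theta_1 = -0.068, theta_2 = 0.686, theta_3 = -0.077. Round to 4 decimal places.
\rho(2) = 0.4667

For an MA(q) process with theta_0 = 1, the autocovariance is
  gamma(k) = sigma^2 * sum_{i=0..q-k} theta_i * theta_{i+k},
and rho(k) = gamma(k) / gamma(0). Sigma^2 cancels.
  numerator   = (1)*(0.686) + (-0.068)*(-0.077) = 0.691236.
  denominator = (1)^2 + (-0.068)^2 + (0.686)^2 + (-0.077)^2 = 1.481149.
  rho(2) = 0.691236 / 1.481149 = 0.4667.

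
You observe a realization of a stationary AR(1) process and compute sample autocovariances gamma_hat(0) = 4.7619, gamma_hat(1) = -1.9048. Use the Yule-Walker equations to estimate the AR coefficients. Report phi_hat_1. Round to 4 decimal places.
\hat\phi_{1} = -0.4000

The Yule-Walker equations for an AR(p) process read, in matrix form,
  Gamma_p phi = r_p,   with   (Gamma_p)_{ij} = gamma(|i - j|),
                       (r_p)_i = gamma(i),   i,j = 1..p.
Substitute the sample gammas (Toeplitz matrix and right-hand side of size 1):
  Gamma_p = [[4.7619]]
  r_p     = [-1.9048]
With p = 1 this is the single equation gamma(0) phi_1 = gamma(1):
  phi_hat_1 = gamma(1) / gamma(0) = -1.9048 / 4.7619 = -0.4000.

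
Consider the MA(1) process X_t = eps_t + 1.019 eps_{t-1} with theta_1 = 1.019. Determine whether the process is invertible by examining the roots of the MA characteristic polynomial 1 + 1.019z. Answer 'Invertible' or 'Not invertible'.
\text{Not invertible}

The MA(q) characteristic polynomial is P(z) = 1 + 1.019z.
Invertibility requires all roots to lie outside the unit circle, i.e. |z| > 1 for every root.
This is linear in z: 1 + (1.019) z = 0  =>  z = -1/(1.019) = -0.981354,  |z| = 0.981354.
Moduli of all roots: 0.9814.
All moduli strictly greater than 1? No.
Verdict: Not invertible.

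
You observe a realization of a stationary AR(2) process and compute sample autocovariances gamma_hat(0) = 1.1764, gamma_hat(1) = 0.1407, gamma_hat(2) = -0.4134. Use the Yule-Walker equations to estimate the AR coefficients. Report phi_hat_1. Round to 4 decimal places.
\hat\phi_{1} = 0.1640

The Yule-Walker equations for an AR(p) process read, in matrix form,
  Gamma_p phi = r_p,   with   (Gamma_p)_{ij} = gamma(|i - j|),
                       (r_p)_i = gamma(i),   i,j = 1..p.
Substitute the sample gammas (Toeplitz matrix and right-hand side of size 2):
  Gamma_p = [[1.1764, 0.1407], [0.1407, 1.1764]]
  r_p     = [0.1407, -0.4134]
Written out:
  1.1764 phi_1 + 0.1407 phi_2 = 0.1407
  0.1407 phi_1 + 1.1764 phi_2 = -0.4134
Solve by Cramer's rule:
  det = gamma(0)^2 - gamma(1)^2 = (1.1764)^2 - (0.1407)^2 = 1.38391696 - 0.01979649 = 1.36412047
  phi_hat_1 = [gamma(1) gamma(0) - gamma(1) gamma(2)] / det = [(0.1407)(1.1764) - (0.1407)(-0.4134)] / 1.36412047 = 0.22368486 / 1.36412047 = 0.164
  phi_hat_2 = [gamma(0) gamma(2) - gamma(1)^2] / det = [(1.1764)(-0.4134) - (0.1407)^2] / 1.36412047 = -0.50612025 / 1.36412047 = -0.371
So phi_hat = [0.1640, -0.3710].
Therefore phi_hat_1 = 0.1640.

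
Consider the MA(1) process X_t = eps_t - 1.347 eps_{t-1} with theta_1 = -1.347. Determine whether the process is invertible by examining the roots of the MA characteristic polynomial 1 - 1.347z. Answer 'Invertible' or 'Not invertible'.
\text{Not invertible}

The MA(q) characteristic polynomial is P(z) = 1 - 1.347z.
Invertibility requires all roots to lie outside the unit circle, i.e. |z| > 1 for every root.
This is linear in z: 1 + (-1.347) z = 0  =>  z = -1/(-1.347) = 0.74239,  |z| = 0.74239.
Moduli of all roots: 0.7424.
All moduli strictly greater than 1? No.
Verdict: Not invertible.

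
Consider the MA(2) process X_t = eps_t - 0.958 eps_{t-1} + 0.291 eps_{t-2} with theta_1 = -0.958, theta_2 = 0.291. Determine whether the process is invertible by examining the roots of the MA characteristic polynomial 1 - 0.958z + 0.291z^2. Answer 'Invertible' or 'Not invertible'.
\text{Invertible}

The MA(q) characteristic polynomial is P(z) = 1 - 0.958z + 0.291z^2.
Invertibility requires all roots to lie outside the unit circle, i.e. |z| > 1 for every root.
Set 1 + (-0.958) z + (0.291) z^2 = 0, i.e. a z^2 + b z + c = 0 with a = 0.291, b = -0.958, c = 1.
Discriminant D = b^2 - 4ac = (-0.958)^2 - 4*(0.291)*1 = 0.917764 - (1.164) = -0.246236.
D < 0, so the roots are the complex-conjugate pair z = (-b +/- i sqrt(-D)) / (2a) = 1.646 +/- 0.8526i.
For a conjugate pair |z|^2 = z * conj(z) = (product of roots) = c/a = 1/(0.291) = 3.436426, so |z| = sqrt(3.436426) = 1.8538 for both roots.
Moduli of all roots: 1.8538, 1.8538.
All moduli strictly greater than 1? Yes.
Verdict: Invertible.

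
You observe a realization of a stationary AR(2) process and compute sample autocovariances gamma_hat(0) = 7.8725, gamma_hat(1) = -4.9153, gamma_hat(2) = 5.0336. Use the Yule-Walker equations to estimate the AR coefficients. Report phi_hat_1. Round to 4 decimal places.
\hat\phi_{1} = -0.3690

The Yule-Walker equations for an AR(p) process read, in matrix form,
  Gamma_p phi = r_p,   with   (Gamma_p)_{ij} = gamma(|i - j|),
                       (r_p)_i = gamma(i),   i,j = 1..p.
Substitute the sample gammas (Toeplitz matrix and right-hand side of size 2):
  Gamma_p = [[7.8725, -4.9153], [-4.9153, 7.8725]]
  r_p     = [-4.9153, 5.0336]
Written out:
  7.8725 phi_1 - 4.9153 phi_2 = -4.9153
  -4.9153 phi_1 + 7.8725 phi_2 = 5.0336
Solve by Cramer's rule:
  det = gamma(0)^2 - gamma(1)^2 = (7.8725)^2 - (-4.9153)^2 = 61.97625625 - 24.16017409 = 37.81608216
  phi_hat_1 = [gamma(1) gamma(0) - gamma(1) gamma(2)] / det = [(-4.9153)(7.8725) - (-4.9153)(5.0336)] / 37.81608216 = -13.95404517 / 37.81608216 = -0.369
  phi_hat_2 = [gamma(0) gamma(2) - gamma(1)^2] / det = [(7.8725)(5.0336) - (-4.9153)^2] / 37.81608216 = 15.46684191 / 37.81608216 = 0.409
So phi_hat = [-0.3690, 0.4090].
Therefore phi_hat_1 = -0.3690.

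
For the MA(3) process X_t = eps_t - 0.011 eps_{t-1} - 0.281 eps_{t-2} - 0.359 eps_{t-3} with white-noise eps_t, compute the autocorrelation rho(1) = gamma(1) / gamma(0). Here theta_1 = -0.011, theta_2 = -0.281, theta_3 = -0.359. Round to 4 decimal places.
\rho(1) = 0.0770

For an MA(q) process with theta_0 = 1, the autocovariance is
  gamma(k) = sigma^2 * sum_{i=0..q-k} theta_i * theta_{i+k},
and rho(k) = gamma(k) / gamma(0). Sigma^2 cancels.
  numerator   = (1)*(-0.011) + (-0.011)*(-0.281) + (-0.281)*(-0.359) = 0.09297.
  denominator = (1)^2 + (-0.011)^2 + (-0.281)^2 + (-0.359)^2 = 1.207963.
  rho(1) = 0.09297 / 1.207963 = 0.0770.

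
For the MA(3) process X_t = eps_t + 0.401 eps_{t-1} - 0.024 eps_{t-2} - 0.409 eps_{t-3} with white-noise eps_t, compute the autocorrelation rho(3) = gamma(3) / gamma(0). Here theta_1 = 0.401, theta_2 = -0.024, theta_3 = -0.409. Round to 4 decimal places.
\rho(3) = -0.3078

For an MA(q) process with theta_0 = 1, the autocovariance is
  gamma(k) = sigma^2 * sum_{i=0..q-k} theta_i * theta_{i+k},
and rho(k) = gamma(k) / gamma(0). Sigma^2 cancels.
  numerator   = (1)*(-0.409) = -0.409.
  denominator = (1)^2 + (0.401)^2 + (-0.024)^2 + (-0.409)^2 = 1.328658.
  rho(3) = -0.409 / 1.328658 = -0.3078.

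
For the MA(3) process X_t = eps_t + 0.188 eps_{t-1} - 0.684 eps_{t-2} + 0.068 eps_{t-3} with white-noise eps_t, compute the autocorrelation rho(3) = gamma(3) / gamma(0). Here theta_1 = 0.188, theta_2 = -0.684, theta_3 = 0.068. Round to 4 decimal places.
\rho(3) = 0.0451

For an MA(q) process with theta_0 = 1, the autocovariance is
  gamma(k) = sigma^2 * sum_{i=0..q-k} theta_i * theta_{i+k},
and rho(k) = gamma(k) / gamma(0). Sigma^2 cancels.
  numerator   = (1)*(0.068) = 0.068.
  denominator = (1)^2 + (0.188)^2 + (-0.684)^2 + (0.068)^2 = 1.507824.
  rho(3) = 0.068 / 1.507824 = 0.0451.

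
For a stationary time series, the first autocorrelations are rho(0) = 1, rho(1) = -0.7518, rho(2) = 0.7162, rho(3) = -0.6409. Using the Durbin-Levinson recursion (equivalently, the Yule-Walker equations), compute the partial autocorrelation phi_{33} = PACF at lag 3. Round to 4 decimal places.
\phi_{33} = -0.0742

The PACF at lag k is phi_{kk}, the last component of the solution
to the Yule-Walker system G_k phi = r_k where
  (G_k)_{ij} = rho(|i - j|), (r_k)_i = rho(i), i,j = 1..k.
Equivalently, Durbin-Levinson gives phi_{kk} iteratively:
  phi_{11} = rho(1)
  phi_{kk} = [rho(k) - sum_{j=1..k-1} phi_{k-1,j} rho(k-j)]
            / [1 - sum_{j=1..k-1} phi_{k-1,j} rho(j)],
  phi_{k,j} = phi_{k-1,j} - phi_{kk} phi_{k-1,k-j},  j = 1..k-1.
Step k = 1:
  phi_11 = rho(1) = -0.7518.
Step k = 2:
  phi_22 = [rho(2) - phi_11 rho(1)] / [1 - phi_11 rho(1)] = [0.7162 - (-0.7518)(-0.7518)] / [1 - (-0.7518)(-0.7518)]
         = 0.15099676 / 0.43479676 = 0.347281.
  Update: phi_21 = phi_11 - phi_22 phi_11 = -0.7518 - (0.347281)(-0.7518) = -0.490714.
Step k = 3:
  phi_33 = [rho(3) - phi_21 rho(2) - phi_22 rho(1)] / [1 - phi_21 rho(1) - phi_22 rho(2)]
    numerator   = -0.6409 - (-0.490714)(0.7162) - (0.347281)(-0.7518) = -0.02836462
    denominator = 1 - (-0.490714)(-0.7518) - (0.347281)(0.7162) = 0.38235842
  phi_33 = -0.02836462 / 0.38235842 = -0.0742.
Therefore phi_{33} = -0.0742.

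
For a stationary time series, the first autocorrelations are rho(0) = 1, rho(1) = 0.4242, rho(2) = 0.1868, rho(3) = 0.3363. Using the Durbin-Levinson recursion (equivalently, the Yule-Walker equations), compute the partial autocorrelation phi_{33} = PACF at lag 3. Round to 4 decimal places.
\phi_{33} = 0.3100

The PACF at lag k is phi_{kk}, the last component of the solution
to the Yule-Walker system G_k phi = r_k where
  (G_k)_{ij} = rho(|i - j|), (r_k)_i = rho(i), i,j = 1..k.
Equivalently, Durbin-Levinson gives phi_{kk} iteratively:
  phi_{11} = rho(1)
  phi_{kk} = [rho(k) - sum_{j=1..k-1} phi_{k-1,j} rho(k-j)]
            / [1 - sum_{j=1..k-1} phi_{k-1,j} rho(j)],
  phi_{k,j} = phi_{k-1,j} - phi_{kk} phi_{k-1,k-j},  j = 1..k-1.
Step k = 1:
  phi_11 = rho(1) = 0.4242.
Step k = 2:
  phi_22 = [rho(2) - phi_11 rho(1)] / [1 - phi_11 rho(1)] = [0.1868 - (0.4242)(0.4242)] / [1 - (0.4242)(0.4242)]
         = 0.00685436 / 0.82005436 = 0.008358.
  Update: phi_21 = phi_11 - phi_22 phi_11 = 0.4242 - (0.008358)(0.4242) = 0.420654.
Step k = 3:
  phi_33 = [rho(3) - phi_21 rho(2) - phi_22 rho(1)] / [1 - phi_21 rho(1) - phi_22 rho(2)]
    numerator   = 0.3363 - (0.420654)(0.1868) - (0.008358)(0.4242) = 0.25417612
    denominator = 1 - (0.420654)(0.4242) - (0.008358)(0.1868) = 0.81999707
  phi_33 = 0.25417612 / 0.81999707 = 0.31.
Therefore phi_{33} = 0.3100.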